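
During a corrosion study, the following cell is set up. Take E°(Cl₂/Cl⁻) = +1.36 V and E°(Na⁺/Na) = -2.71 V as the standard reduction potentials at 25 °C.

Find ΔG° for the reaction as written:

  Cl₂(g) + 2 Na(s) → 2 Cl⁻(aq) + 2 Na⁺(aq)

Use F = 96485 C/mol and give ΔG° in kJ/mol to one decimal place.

-785.4 kJ/mol

As written, Cl₂/Cl⁻ is reduced (cathode) and Na⁺/Na is oxidised (anode), so E°cell = (+1.36) − (-2.71) = +4.07 V.
Balancing electrons gives n = 2.
ΔG° = −nFE° = −(2)(96485)(+4.07) = -785,388 J = -785.4 kJ/mol.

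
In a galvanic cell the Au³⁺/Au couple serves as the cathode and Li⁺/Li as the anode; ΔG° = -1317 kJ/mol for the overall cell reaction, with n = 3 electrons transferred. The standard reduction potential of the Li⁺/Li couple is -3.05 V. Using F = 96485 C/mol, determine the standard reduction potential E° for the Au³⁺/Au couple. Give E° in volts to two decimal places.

+1.50 V

E°cell = −ΔG°/(nF) = −(-1317×10³)/((3)(96485)) = +4.550 V.
Since Au³⁺/Au is the cathode and Li⁺/Li the anode, E°cell = E°(Au³⁺/Au) − E°(Li⁺/Li).
So E°(Au³⁺/Au) = E°cell + E°(Li⁺/Li) = +4.550 + (-3.05) = +1.50 V.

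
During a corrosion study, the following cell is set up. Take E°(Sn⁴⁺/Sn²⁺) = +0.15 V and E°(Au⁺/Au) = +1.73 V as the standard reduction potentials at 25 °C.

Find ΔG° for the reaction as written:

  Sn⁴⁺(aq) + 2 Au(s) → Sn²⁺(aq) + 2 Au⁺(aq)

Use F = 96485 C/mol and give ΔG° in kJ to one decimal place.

+304.9 kJ

As written, Sn⁴⁺/Sn²⁺ is reduced (cathode) and Au⁺/Au is oxidised (anode), so E°cell = (+0.15) − (+1.73) = -1.58 V.
Balancing electrons gives n = 2.
ΔG° = −nFE° = −(2)(96485)(-1.58) = 304,893 J = +304.9 kJ.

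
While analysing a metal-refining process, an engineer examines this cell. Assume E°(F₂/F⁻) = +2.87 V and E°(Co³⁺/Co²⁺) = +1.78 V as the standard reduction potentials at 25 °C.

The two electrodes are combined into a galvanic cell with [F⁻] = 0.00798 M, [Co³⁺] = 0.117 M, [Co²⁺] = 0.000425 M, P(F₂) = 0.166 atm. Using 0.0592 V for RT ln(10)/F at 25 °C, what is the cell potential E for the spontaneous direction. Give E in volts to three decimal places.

+1.047 V

F₂/F⁻ is the cathode (higher E°), Co³⁺/Co²⁺ the anode: E°cell = +2.87 − (+1.78) = +1.09 V, n = 2.
Overall: F₂(g) + 2 Co²⁺(aq) → 2 F⁻(aq) + 2 Co³⁺(aq)
Q = [F⁻]^2·[Co³⁺]^2 / (P(F₂)·[Co²⁺]^2); log Q = 1.463.
E = E° − (0.0592/n) log Q = +1.09 − (0.0592/2)(1.463) = +1.047 V.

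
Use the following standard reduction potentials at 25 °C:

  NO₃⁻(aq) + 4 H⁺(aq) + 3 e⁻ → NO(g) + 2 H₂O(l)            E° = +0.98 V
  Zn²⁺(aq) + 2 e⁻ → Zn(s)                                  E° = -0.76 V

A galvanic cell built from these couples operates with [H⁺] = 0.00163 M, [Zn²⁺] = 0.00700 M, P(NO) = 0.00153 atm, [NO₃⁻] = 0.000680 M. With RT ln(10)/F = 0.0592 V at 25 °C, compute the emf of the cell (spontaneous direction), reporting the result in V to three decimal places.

+1.577 V

NO₃⁻/NO is the cathode (higher E°), Zn²⁺/Zn the anode: E°cell = +0.98 − (-0.76) = +1.74 V, n = 6.
Overall: 2 NO₃⁻(aq) + 8 H⁺(aq) + 3 Zn(s) → 2 NO(g) + 4 H₂O(l) + 3 Zn²⁺(aq)
Q = P(NO)^2·[Zn²⁺]^3 / ([NO₃⁻]^2·[H⁺]^8); log Q = 16.542.
E = E° − (0.0592/n) log Q = +1.74 − (0.0592/6)(16.542) = +1.577 V.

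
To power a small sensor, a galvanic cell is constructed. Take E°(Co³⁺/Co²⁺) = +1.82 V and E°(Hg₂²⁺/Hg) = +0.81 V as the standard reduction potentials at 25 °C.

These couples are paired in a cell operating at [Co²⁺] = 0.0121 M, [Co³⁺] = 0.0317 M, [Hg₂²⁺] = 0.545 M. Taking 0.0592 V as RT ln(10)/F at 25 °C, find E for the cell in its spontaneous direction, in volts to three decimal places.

+1.043 V

Co³⁺/Co²⁺ is the cathode (higher E°), Hg₂²⁺/Hg the anode: E°cell = +1.82 − (+0.81) = +1.01 V, n = 2.
Overall: 2 Co³⁺(aq) + 2 Hg(l) → 2 Co²⁺(aq) + Hg₂²⁺(aq)
Q = [Co²⁺]^2·[Hg₂²⁺] / ([Co³⁺]^2); log Q = -1.100.
E = E° − (0.0592/n) log Q = +1.01 − (0.0592/2)(-1.100) = +1.043 V.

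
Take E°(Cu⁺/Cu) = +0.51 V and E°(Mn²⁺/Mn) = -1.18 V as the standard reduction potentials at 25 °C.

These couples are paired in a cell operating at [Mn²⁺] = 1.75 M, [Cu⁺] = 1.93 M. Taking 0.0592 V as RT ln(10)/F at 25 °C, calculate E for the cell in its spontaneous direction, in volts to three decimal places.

+1.700 V

Cu⁺/Cu is the cathode (higher E°), Mn²⁺/Mn the anode: E°cell = +0.51 − (-1.18) = +1.69 V, n = 2.
Overall: 2 Cu⁺(aq) + Mn(s) → 2 Cu(s) + Mn²⁺(aq)
Q = [Mn²⁺] / ([Cu⁺]^2); log Q = -0.328.
E = E° − (0.0592/n) log Q = +1.69 − (0.0592/2)(-0.328) = +1.700 V.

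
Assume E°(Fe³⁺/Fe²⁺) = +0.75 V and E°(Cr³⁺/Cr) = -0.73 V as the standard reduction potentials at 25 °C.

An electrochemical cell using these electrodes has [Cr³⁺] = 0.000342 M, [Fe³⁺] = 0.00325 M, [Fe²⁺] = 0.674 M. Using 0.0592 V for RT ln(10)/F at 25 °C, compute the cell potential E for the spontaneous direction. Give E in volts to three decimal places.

Fe³⁺/Fe²⁺ is the cathode (higher E°), Cr³⁺/Cr the anode: E°cell = +0.75 − (-0.73) = +1.48 V, n = 3.
Overall: 3 Fe³⁺(aq) + Cr(s) → 3 Fe²⁺(aq) + Cr³⁺(aq)
Q = [Fe²⁺]^3·[Cr³⁺] / ([Fe³⁺]^3); log Q = 3.484.
E = E° − (0.0592/n) log Q = +1.48 − (0.0592/3)(3.484) = +1.411 V.

+1.411 V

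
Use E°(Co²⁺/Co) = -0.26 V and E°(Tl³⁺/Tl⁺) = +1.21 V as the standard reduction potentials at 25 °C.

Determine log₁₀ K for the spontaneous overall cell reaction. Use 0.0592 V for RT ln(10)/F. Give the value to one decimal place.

Cathode: Tl³⁺/Tl⁺; anode: Co²⁺/Co. E°cell = +1.47 V, n = 2.
log K = nE°cell / 0.0592 = (2)(+1.47) / 0.0592 = 49.7.

49.7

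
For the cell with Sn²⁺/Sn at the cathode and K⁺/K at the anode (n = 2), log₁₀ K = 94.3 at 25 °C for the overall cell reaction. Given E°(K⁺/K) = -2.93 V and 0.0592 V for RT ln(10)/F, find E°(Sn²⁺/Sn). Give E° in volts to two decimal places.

-0.14 V

E°cell = (0.0592/n)·log K = (0.0592/2)(94.3) = +2.791 V.
Since Sn²⁺/Sn is the cathode and K⁺/K the anode, E°cell = E°(Sn²⁺/Sn) − E°(K⁺/K).
So E°(Sn²⁺/Sn) = E°cell + E°(K⁺/K) = +2.791 + (-2.93) = -0.14 V.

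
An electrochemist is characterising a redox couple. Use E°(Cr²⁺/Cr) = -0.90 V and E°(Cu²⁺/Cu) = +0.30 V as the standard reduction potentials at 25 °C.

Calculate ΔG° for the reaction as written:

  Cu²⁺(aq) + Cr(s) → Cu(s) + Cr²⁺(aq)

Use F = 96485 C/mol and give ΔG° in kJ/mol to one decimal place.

As written, Cu²⁺/Cu is reduced (cathode) and Cr²⁺/Cr is oxidised (anode), so E°cell = (+0.30) − (-0.90) = +1.20 V.
Balancing electrons gives n = 2.
ΔG° = −nFE° = −(2)(96485)(+1.20) = -231,564 J = -231.6 kJ/mol.

-231.6 kJ/mol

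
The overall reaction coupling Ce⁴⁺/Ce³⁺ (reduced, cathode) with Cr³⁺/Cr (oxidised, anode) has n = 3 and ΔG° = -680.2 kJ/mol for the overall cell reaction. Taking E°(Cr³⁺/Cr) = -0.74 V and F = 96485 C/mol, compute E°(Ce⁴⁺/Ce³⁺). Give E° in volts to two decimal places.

+1.61 V

E°cell = −ΔG°/(nF) = −(-680.2×10³)/((3)(96485)) = +2.350 V.
Since Ce⁴⁺/Ce³⁺ is the cathode and Cr³⁺/Cr the anode, E°cell = E°(Ce⁴⁺/Ce³⁺) − E°(Cr³⁺/Cr).
So E°(Ce⁴⁺/Ce³⁺) = E°cell + E°(Cr³⁺/Cr) = +2.350 + (-0.74) = +1.61 V.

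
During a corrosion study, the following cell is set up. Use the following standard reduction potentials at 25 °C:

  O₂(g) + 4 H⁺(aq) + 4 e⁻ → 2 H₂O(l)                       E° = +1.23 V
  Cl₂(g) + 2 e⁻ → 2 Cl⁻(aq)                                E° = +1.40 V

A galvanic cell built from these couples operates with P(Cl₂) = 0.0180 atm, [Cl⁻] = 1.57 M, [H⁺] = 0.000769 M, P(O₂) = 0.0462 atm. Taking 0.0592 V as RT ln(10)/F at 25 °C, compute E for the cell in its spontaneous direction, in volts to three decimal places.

Cl₂/Cl⁻ is the cathode (higher E°), O₂/H₂O the anode: E°cell = +1.40 − (+1.23) = +0.17 V, n = 4.
Overall: 2 Cl₂(g) + 2 H₂O(l) → 4 Cl⁻(aq) + O₂(g) + 4 H⁺(aq)
Q = [Cl⁻]^4·P(O₂)·[H⁺]^4 / (P(Cl₂)^2); log Q = -9.519.
E = E° − (0.0592/n) log Q = +0.17 − (0.0592/4)(-9.519) = +0.311 V.

+0.311 V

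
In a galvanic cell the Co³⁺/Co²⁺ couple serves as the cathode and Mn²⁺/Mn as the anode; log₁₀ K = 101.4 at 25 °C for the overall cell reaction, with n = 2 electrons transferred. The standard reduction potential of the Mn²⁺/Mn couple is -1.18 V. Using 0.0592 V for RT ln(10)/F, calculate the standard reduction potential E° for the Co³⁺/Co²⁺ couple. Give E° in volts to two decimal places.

E°cell = (0.0592/n)·log K = (0.0592/2)(101.4) = +3.001 V.
Since Co³⁺/Co²⁺ is the cathode and Mn²⁺/Mn the anode, E°cell = E°(Co³⁺/Co²⁺) − E°(Mn²⁺/Mn).
So E°(Co³⁺/Co²⁺) = E°cell + E°(Mn²⁺/Mn) = +3.001 + (-1.18) = +1.82 V.

+1.82 V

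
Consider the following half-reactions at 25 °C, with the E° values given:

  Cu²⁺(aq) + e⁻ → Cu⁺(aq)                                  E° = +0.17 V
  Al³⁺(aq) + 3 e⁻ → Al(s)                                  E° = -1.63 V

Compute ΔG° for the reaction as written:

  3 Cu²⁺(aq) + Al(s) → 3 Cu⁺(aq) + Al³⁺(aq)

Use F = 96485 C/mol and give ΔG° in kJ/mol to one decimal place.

As written, Cu²⁺/Cu⁺ is reduced (cathode) and Al³⁺/Al is oxidised (anode), so E°cell = (+0.17) − (-1.63) = +1.80 V.
Balancing electrons gives n = 3.
ΔG° = −nFE° = −(3)(96485)(+1.80) = -521,019 J = -521.0 kJ/mol.

-521.0 kJ/mol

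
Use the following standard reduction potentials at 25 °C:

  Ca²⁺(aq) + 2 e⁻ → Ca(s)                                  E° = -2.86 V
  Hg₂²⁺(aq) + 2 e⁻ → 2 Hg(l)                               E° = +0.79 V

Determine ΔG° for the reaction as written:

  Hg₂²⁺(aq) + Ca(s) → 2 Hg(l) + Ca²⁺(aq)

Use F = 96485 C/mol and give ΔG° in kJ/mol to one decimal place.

As written, Hg₂²⁺/Hg is reduced (cathode) and Ca²⁺/Ca is oxidised (anode), so E°cell = (+0.79) − (-2.86) = +3.65 V.
Balancing electrons gives n = 2.
ΔG° = −nFE° = −(2)(96485)(+3.65) = -704,340 J = -704.3 kJ/mol.

-704.3 kJ/mol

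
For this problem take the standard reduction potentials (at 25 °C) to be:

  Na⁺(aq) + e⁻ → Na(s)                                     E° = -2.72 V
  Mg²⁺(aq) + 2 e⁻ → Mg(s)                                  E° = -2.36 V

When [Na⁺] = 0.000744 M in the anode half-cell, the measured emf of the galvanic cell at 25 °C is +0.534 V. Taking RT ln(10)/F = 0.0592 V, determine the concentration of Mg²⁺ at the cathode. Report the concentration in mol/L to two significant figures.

Mg²⁺/Mg is the cathode, Na⁺/Na the anode: E°cell = +0.36 V, n = 2.
Overall reaction: Mg²⁺(aq) + 2 Na(s) → Mg(s) + 2 Na⁺(aq); Q = [Na⁺]^2/[Mg²⁺]^1.
From E = E° − (0.0592/n) log Q: log Q = (E° − E)·n/0.0592 = (+0.36 − (+0.534))·2/0.0592 = -5.8784.
So 1·log[Mg²⁺] = 2·log(0.000744) − log Q = -6.2569 − (-5.8784) = -0.3785; [Mg²⁺] = 10^(-0.3785) ≈ 0.42 M.

0.42 M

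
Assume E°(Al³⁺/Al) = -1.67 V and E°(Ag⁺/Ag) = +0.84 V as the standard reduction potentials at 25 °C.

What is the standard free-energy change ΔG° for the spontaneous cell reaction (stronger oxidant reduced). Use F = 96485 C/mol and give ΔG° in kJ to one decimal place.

Ag⁺/Ag (E° = +0.84 V) is the cathode; Al³⁺/Al (E° = -1.67 V) is the anode, so E°cell = +2.51 V.
Balancing electrons gives n = 3 (lcm of 1 and 3).
ΔG° = −nFE° = −(3)(96485)(+2.51) = -726,532 J = -726.5 kJ.

-726.5 kJ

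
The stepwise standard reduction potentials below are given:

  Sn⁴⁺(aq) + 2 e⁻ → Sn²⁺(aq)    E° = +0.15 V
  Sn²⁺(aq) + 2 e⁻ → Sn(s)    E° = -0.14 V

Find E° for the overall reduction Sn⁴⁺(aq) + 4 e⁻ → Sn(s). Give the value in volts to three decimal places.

+0.005 V

Adding the free-energy changes (−nFE°) of the two steps gives −n₃FE°₃ = −n₁FE°₁ − n₂FE°₂.
E°₃ = (2×+0.15 + 2×-0.14) / 4 = (+0.020) / 4 = +0.005 V.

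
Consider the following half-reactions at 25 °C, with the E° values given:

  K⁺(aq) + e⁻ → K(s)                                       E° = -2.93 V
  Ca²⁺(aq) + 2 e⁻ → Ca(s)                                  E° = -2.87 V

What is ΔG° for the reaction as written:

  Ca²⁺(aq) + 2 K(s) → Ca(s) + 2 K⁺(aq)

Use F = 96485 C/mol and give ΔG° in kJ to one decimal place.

As written, Ca²⁺/Ca is reduced (cathode) and K⁺/K is oxidised (anode), so E°cell = (-2.87) − (-2.93) = +0.06 V.
Balancing electrons gives n = 2.
ΔG° = −nFE° = −(2)(96485)(+0.06) = -11,578 J = -11.6 kJ.

-11.6 kJ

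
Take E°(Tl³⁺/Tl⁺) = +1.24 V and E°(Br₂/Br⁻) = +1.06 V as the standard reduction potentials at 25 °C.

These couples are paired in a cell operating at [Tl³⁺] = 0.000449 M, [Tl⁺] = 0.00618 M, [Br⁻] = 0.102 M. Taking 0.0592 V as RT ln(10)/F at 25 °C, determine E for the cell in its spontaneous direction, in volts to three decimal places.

+0.088 V

Tl³⁺/Tl⁺ is the cathode (higher E°), Br₂/Br⁻ the anode: E°cell = +1.24 − (+1.06) = +0.18 V, n = 2.
Overall: Tl³⁺(aq) + 2 Br⁻(aq) → Tl⁺(aq) + Br₂(l)
Q = [Tl⁺] / ([Tl³⁺]·[Br⁻]^2); log Q = 3.122.
E = E° − (0.0592/n) log Q = +0.18 − (0.0592/2)(3.122) = +0.088 V.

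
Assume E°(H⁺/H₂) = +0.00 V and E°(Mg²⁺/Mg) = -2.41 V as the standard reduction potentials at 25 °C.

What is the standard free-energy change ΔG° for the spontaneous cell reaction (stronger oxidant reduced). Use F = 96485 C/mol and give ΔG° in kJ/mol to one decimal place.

-465.1 kJ/mol

H⁺/H₂ (E° = +0.00 V) is the cathode; Mg²⁺/Mg (E° = -2.41 V) is the anode, so E°cell = +2.41 V.
Balancing electrons gives n = 2 (lcm of 2 and 2).
ΔG° = −nFE° = −(2)(96485)(+2.41) = -465,058 J = -465.1 kJ/mol.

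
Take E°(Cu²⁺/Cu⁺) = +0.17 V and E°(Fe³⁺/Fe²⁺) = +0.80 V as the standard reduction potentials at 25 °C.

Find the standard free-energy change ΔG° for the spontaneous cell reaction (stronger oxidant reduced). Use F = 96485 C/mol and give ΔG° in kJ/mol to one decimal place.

Fe³⁺/Fe²⁺ (E° = +0.80 V) is the cathode; Cu²⁺/Cu⁺ (E° = +0.17 V) is the anode, so E°cell = +0.63 V.
Balancing electrons gives n = 1 (lcm of 1 and 1).
ΔG° = −nFE° = −(1)(96485)(+0.63) = -60,786 J = -60.8 kJ/mol.

-60.8 kJ/mol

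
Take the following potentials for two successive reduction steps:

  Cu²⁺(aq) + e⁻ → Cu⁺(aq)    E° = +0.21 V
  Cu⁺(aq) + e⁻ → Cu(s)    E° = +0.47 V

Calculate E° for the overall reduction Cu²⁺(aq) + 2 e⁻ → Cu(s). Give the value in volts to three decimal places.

Standard free energies of sequential steps add: ΔG°₃ = ΔG°₁ + ΔG°₂, so n₃E°₃ = n₁E°₁ + n₂E°₂.
E°₃ = (1×+0.21 + 1×+0.47) / 2 = (+0.680) / 2 = +0.340 V.

+0.340 V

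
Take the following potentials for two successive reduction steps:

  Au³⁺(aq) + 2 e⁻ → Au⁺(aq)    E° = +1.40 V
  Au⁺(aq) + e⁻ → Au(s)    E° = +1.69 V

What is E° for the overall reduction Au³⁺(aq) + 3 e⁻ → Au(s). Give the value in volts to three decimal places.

+1.497 V

Standard free energies of sequential steps add: ΔG°₃ = ΔG°₁ + ΔG°₂, so n₃E°₃ = n₁E°₁ + n₂E°₂.
E°₃ = (2×+1.40 + 1×+1.69) / 3 = (+4.490) / 3 = +1.497 V.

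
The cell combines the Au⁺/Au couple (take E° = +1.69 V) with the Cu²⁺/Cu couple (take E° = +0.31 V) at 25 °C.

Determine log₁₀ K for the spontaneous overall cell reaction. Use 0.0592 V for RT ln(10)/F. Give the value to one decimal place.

Cathode: Au⁺/Au; anode: Cu²⁺/Cu. E°cell = +1.38 V, n = 2.
log K = nE°cell / 0.0592 = (2)(+1.38) / 0.0592 = 46.6.

46.6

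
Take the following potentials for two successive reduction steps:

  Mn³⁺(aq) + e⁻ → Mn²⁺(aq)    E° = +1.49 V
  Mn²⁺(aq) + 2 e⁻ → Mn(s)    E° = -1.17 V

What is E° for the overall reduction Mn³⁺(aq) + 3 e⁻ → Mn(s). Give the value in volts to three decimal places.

Standard free energies of sequential steps add: ΔG°₃ = ΔG°₁ + ΔG°₂, so n₃E°₃ = n₁E°₁ + n₂E°₂.
E°₃ = (1×+1.49 + 2×-1.17) / 3 = (-0.850) / 3 = -0.283 V.

-0.283 V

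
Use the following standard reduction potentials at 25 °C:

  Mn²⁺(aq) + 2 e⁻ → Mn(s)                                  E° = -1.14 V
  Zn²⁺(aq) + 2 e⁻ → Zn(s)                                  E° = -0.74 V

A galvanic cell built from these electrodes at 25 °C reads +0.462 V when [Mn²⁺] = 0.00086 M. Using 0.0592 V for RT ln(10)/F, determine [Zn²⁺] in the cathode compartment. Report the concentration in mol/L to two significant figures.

Zn²⁺/Zn is the cathode, Mn²⁺/Mn the anode: E°cell = +0.40 V, n = 2.
Overall reaction: Zn²⁺(aq) + Mn(s) → Zn(s) + Mn²⁺(aq); Q = [Mn²⁺]^1/[Zn²⁺]^1.
From E = E° − (0.0592/n) log Q: log Q = (E° − E)·n/0.0592 = (+0.40 − (+0.462))·2/0.0592 = -2.0946.
So 1·log[Zn²⁺] = 1·log(0.00086) − log Q = -3.0655 − (-2.0946) = -0.9709; [Zn²⁺] = 10^(-0.9709) ≈ 0.11 M.

0.11 M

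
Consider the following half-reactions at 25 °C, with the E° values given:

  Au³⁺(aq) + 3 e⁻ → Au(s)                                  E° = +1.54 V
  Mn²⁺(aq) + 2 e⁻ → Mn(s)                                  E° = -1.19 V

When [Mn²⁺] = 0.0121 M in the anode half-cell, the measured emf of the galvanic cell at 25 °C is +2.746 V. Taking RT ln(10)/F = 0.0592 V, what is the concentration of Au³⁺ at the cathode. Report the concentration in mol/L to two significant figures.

0.0086 M

Au³⁺/Au is the cathode, Mn²⁺/Mn the anode: E°cell = +2.73 V, n = 6.
Overall reaction: 2 Au³⁺(aq) + 3 Mn(s) → 2 Au(s) + 3 Mn²⁺(aq); Q = [Mn²⁺]^3/[Au³⁺]^2.
From E = E° − (0.0592/n) log Q: log Q = (E° − E)·n/0.0592 = (+2.73 − (+2.746))·6/0.0592 = -1.6216.
So 2·log[Au³⁺] = 3·log(0.0121) − log Q = -5.7516 − (-1.6216) = -4.1300; log[Au³⁺] = -4.1300 / 2 = -2.0650; [Au³⁺] = 10^(-2.0650) ≈ 0.0086 M.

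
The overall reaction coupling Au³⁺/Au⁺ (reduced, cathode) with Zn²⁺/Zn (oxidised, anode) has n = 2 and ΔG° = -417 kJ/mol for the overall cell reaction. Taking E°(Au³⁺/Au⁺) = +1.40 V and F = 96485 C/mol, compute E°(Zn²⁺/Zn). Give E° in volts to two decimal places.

E°cell = −ΔG°/(nF) = −(-417×10³)/((2)(96485)) = +2.161 V.
Since Au³⁺/Au⁺ is the cathode and Zn²⁺/Zn the anode, E°cell = E°(Au³⁺/Au⁺) − E°(Zn²⁺/Zn).
So E°(Zn²⁺/Zn) = E°(Au³⁺/Au⁺) − E°cell = (+1.40) − (+2.161) = -0.76 V.

-0.76 V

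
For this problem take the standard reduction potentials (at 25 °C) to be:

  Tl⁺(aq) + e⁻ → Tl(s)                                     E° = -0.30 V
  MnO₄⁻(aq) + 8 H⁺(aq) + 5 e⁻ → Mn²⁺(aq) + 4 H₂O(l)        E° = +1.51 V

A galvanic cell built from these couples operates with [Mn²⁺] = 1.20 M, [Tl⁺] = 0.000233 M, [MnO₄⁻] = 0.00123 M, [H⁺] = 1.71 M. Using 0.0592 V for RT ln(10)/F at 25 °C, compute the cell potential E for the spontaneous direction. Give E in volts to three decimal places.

MnO₄⁻/Mn²⁺ is the cathode (higher E°), Tl⁺/Tl the anode: E°cell = +1.51 − (-0.30) = +1.81 V, n = 5.
Overall: MnO₄⁻(aq) + 8 H⁺(aq) + 5 Tl(s) → Mn²⁺(aq) + 4 H₂O(l) + 5 Tl⁺(aq)
Q = [Mn²⁺]·[Tl⁺]^5 / ([MnO₄⁻]·[H⁺]^8); log Q = -17.038.
E = E° − (0.0592/n) log Q = +1.81 − (0.0592/5)(-17.038) = +2.012 V.

+2.012 V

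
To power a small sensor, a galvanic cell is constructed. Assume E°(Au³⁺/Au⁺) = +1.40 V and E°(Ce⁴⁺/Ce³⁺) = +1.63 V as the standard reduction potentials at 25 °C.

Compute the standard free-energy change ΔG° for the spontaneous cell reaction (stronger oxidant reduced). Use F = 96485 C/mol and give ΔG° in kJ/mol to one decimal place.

-44.4 kJ/mol

Ce⁴⁺/Ce³⁺ (E° = +1.63 V) is the cathode; Au³⁺/Au⁺ (E° = +1.40 V) is the anode, so E°cell = +0.23 V.
Balancing electrons gives n = 2 (lcm of 1 and 2).
ΔG° = −nFE° = −(2)(96485)(+0.23) = -44,383 J = -44.4 kJ/mol.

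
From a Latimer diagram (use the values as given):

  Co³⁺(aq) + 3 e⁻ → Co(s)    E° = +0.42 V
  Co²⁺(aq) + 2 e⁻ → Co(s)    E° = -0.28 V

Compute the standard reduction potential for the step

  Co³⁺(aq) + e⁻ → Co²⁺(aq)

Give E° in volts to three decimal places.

Sequential free energies add, so n₃E°₃ = n₁E°₁ + n₂E°₂.
With n₃ = 3, and the known step contributing 2×(-0.28) V, the unknown satisfies 1·E° = 3×(+0.42) − 2×(-0.28) = +1.820.
E° = +1.820 / 1 = +1.820 V.

+1.820 V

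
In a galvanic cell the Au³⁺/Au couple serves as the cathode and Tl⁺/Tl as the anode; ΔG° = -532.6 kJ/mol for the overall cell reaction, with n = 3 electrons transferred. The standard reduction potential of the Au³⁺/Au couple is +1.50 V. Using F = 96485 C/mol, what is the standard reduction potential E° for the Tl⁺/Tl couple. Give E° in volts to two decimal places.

E°cell = −ΔG°/(nF) = −(-532.6×10³)/((3)(96485)) = +1.840 V.
Since Au³⁺/Au is the cathode and Tl⁺/Tl the anode, E°cell = E°(Au³⁺/Au) − E°(Tl⁺/Tl).
So E°(Tl⁺/Tl) = E°(Au³⁺/Au) − E°cell = (+1.50) − (+1.840) = -0.34 V.

-0.34 V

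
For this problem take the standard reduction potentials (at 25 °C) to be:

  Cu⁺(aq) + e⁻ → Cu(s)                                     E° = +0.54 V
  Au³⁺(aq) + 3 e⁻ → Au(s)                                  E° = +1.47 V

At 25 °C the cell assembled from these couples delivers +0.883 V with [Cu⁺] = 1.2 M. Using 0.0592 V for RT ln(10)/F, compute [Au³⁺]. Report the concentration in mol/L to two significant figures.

0.0072 M

Au³⁺/Au is the cathode, Cu⁺/Cu the anode: E°cell = +0.93 V, n = 3.
Overall reaction: Au³⁺(aq) + 3 Cu(s) → Au(s) + 3 Cu⁺(aq); Q = [Cu⁺]^3/[Au³⁺]^1.
From E = E° − (0.0592/n) log Q: log Q = (E° − E)·n/0.0592 = (+0.93 − (+0.883))·3/0.0592 = 2.3818.
So 1·log[Au³⁺] = 3·log(1.2) − log Q = 0.2375 − (2.3818) = -2.1443; [Au³⁺] = 10^(-2.1443) ≈ 0.0072 M.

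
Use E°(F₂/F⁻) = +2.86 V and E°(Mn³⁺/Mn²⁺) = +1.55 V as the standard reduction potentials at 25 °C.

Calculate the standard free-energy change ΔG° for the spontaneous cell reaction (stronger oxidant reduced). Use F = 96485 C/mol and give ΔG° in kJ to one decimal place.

F₂/F⁻ (E° = +2.86 V) is the cathode; Mn³⁺/Mn²⁺ (E° = +1.55 V) is the anode, so E°cell = +1.31 V.
Balancing electrons gives n = 2 (lcm of 2 and 1).
ΔG° = −nFE° = −(2)(96485)(+1.31) = -252,791 J = -252.8 kJ.

-252.8 kJ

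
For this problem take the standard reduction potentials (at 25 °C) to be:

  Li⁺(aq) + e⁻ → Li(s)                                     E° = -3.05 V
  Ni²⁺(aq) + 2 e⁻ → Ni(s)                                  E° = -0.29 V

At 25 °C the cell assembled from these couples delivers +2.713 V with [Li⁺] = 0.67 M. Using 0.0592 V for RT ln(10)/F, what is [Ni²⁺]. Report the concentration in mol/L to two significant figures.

Ni²⁺/Ni is the cathode, Li⁺/Li the anode: E°cell = +2.76 V, n = 2.
Overall reaction: Ni²⁺(aq) + 2 Li(s) → Ni(s) + 2 Li⁺(aq); Q = [Li⁺]^2/[Ni²⁺]^1.
From E = E° − (0.0592/n) log Q: log Q = (E° − E)·n/0.0592 = (+2.76 − (+2.713))·2/0.0592 = 1.5878.
So 1·log[Ni²⁺] = 2·log(0.67) − log Q = -0.3479 − (1.5878) = -1.9357; [Ni²⁺] = 10^(-1.9357) ≈ 0.012 M.

0.012 M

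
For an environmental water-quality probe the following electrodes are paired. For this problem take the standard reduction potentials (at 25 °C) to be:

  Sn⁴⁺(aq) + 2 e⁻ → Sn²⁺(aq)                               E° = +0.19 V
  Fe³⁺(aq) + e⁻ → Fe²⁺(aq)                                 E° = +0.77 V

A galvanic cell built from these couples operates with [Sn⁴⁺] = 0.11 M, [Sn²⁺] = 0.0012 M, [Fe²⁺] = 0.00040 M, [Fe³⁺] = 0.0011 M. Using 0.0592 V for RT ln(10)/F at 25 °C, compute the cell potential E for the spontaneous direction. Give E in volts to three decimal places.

Fe³⁺/Fe²⁺ is the cathode (higher E°), Sn⁴⁺/Sn²⁺ the anode: E°cell = +0.77 − (+0.19) = +0.58 V, n = 2.
Overall: 2 Fe³⁺(aq) + Sn²⁺(aq) → 2 Fe²⁺(aq) + Sn⁴⁺(aq)
Q = [Fe²⁺]^2·[Sn⁴⁺] / ([Fe³⁺]^2·[Sn²⁺]); log Q = 1.084.
E = E° − (0.0592/n) log Q = +0.58 − (0.0592/2)(1.084) = +0.548 V.

+0.548 V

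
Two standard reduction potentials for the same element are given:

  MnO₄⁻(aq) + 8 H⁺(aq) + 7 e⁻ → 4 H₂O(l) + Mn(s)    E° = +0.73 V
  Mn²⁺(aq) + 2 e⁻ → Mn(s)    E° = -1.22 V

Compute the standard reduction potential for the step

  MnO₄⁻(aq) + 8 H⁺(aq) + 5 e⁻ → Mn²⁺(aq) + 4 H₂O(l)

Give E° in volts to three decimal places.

+1.510 V

Sequential free energies add, so n₃E°₃ = n₁E°₁ + n₂E°₂.
With n₃ = 7, and the known step contributing 2×(-1.22) V, the unknown satisfies 5·E° = 7×(+0.73) − 2×(-1.22) = +7.550.
E° = +7.550 / 5 = +1.510 V.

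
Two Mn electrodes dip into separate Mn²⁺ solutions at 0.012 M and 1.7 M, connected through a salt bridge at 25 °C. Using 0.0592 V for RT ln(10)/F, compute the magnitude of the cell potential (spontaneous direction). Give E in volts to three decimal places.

+0.064 V

For a concentration cell E°cell = 0. The 1.7 M side is the cathode (reduction is favoured where [Mn²⁺] is higher).
With n = 2, E = −(0.0592/2) log([Mn²⁺]ₐₙ/[Mn²⁺]꜀ₐₜ) = −(0.0592/2) log(0.012/1.7) = −(0.0592/2)(-2.151) = +0.064 V.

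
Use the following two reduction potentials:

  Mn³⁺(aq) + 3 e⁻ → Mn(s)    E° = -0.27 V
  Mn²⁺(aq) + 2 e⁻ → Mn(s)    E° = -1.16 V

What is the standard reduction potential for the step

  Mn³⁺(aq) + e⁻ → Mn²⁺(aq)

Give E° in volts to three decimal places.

+1.510 V

Sequential free energies add, so n₃E°₃ = n₁E°₁ + n₂E°₂.
With n₃ = 3, and the known step contributing 2×(-1.16) V, the unknown satisfies 1·E° = 3×(-0.27) − 2×(-1.16) = +1.510.
E° = +1.510 / 1 = +1.510 V.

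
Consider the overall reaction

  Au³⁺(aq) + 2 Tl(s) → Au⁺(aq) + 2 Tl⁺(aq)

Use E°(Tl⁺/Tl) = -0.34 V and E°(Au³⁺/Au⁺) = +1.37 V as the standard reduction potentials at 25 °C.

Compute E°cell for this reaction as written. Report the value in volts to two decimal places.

+1.71 V

The Au³⁺/Au⁺ couple has the higher reduction potential, so it is the cathode; Tl⁺/Tl is oxidised at the anode.
E°cell = E°(cathode) − E°(anode) = (+1.37) − (-0.34) = +1.71 V.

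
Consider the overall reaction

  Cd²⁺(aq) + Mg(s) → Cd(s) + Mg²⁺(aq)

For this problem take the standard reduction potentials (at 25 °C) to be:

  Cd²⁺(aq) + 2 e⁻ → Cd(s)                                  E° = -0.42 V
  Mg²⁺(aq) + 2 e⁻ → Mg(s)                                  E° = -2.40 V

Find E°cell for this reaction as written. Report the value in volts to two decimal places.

+1.98 V

The Cd²⁺/Cd couple has the higher reduction potential, so it is the cathode; Mg²⁺/Mg is oxidised at the anode.
E°cell = E°(cathode) − E°(anode) = (-0.42) − (-2.40) = +1.98 V.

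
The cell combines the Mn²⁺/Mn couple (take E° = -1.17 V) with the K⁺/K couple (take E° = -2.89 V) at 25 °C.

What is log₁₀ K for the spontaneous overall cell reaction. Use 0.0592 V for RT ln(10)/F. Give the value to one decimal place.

58.1

Cathode: Mn²⁺/Mn; anode: K⁺/K. E°cell = +1.72 V, n = 2.
log K = nE°cell / 0.0592 = (2)(+1.72) / 0.0592 = 58.1.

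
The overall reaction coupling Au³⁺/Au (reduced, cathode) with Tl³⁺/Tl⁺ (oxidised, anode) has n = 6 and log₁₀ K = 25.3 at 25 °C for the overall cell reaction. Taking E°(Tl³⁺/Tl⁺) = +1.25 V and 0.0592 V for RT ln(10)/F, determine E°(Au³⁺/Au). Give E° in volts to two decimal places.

E°cell = (0.0592/n)·log K = (0.0592/6)(25.3) = +0.250 V.
Since Au³⁺/Au is the cathode and Tl³⁺/Tl⁺ the anode, E°cell = E°(Au³⁺/Au) − E°(Tl³⁺/Tl⁺).
So E°(Au³⁺/Au) = E°cell + E°(Tl³⁺/Tl⁺) = +0.250 + (+1.25) = +1.50 V.

+1.50 V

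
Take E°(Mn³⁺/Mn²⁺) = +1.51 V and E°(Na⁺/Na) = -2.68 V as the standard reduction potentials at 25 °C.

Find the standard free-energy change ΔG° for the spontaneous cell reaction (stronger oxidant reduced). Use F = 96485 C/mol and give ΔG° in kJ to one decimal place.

Mn³⁺/Mn²⁺ (E° = +1.51 V) is the cathode; Na⁺/Na (E° = -2.68 V) is the anode, so E°cell = +4.19 V.
Balancing electrons gives n = 1 (lcm of 1 and 1).
ΔG° = −nFE° = −(1)(96485)(+4.19) = -404,272 J = -404.3 kJ.

-404.3 kJ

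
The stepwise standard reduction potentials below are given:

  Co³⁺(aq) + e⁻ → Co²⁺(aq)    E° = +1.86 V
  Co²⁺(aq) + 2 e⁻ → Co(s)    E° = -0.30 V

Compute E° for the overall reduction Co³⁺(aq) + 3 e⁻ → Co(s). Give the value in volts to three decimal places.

+0.420 V

Since ΔG° = −nFE° is additive over sequential reductions, n₃E°₃ = n₁E°₁ + n₂E°₂.
E°₃ = (1×+1.86 + 2×-0.30) / 3 = (+1.260) / 3 = +0.420 V.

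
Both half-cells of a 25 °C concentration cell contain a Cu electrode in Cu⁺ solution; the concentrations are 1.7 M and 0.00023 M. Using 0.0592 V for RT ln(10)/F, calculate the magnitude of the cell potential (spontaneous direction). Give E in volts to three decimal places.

For a concentration cell E°cell = 0. The 1.7 M side is the cathode (reduction is favoured where [Cu⁺] is higher).
With n = 1, E = −(0.0592/1) log([Cu⁺]ₐₙ/[Cu⁺]꜀ₐₜ) = −(0.0592/1) log(0.00023/1.7) = −(0.0592/1)(-3.869) = +0.229 V.

+0.229 V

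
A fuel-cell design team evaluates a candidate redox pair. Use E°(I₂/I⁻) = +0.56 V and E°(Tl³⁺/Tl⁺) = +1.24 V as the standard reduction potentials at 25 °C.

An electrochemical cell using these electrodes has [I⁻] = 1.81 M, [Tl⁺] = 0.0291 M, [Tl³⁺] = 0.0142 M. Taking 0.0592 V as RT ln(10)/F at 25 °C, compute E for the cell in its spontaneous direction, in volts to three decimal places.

Tl³⁺/Tl⁺ is the cathode (higher E°), I₂/I⁻ the anode: E°cell = +1.24 − (+0.56) = +0.68 V, n = 2.
Overall: Tl³⁺(aq) + 2 I⁻(aq) → Tl⁺(aq) + I₂(s)
Q = [Tl⁺] / ([Tl³⁺]·[I⁻]^2); log Q = -0.204.
E = E° − (0.0592/n) log Q = +0.68 − (0.0592/2)(-0.204) = +0.686 V.

+0.686 V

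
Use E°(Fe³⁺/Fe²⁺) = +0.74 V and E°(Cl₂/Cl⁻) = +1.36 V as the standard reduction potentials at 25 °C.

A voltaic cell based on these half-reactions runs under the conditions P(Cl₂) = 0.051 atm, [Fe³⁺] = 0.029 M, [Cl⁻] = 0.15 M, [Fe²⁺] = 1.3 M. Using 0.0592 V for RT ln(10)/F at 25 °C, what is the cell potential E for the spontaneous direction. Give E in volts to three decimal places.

Cl₂/Cl⁻ is the cathode (higher E°), Fe³⁺/Fe²⁺ the anode: E°cell = +1.36 − (+0.74) = +0.62 V, n = 2.
Overall: Cl₂(g) + 2 Fe²⁺(aq) → 2 Cl⁻(aq) + 2 Fe³⁺(aq)
Q = [Cl⁻]^2·[Fe³⁺]^2 / (P(Cl₂)·[Fe²⁺]^2); log Q = -3.658.
E = E° − (0.0592/n) log Q = +0.62 − (0.0592/2)(-3.658) = +0.728 V.

+0.728 V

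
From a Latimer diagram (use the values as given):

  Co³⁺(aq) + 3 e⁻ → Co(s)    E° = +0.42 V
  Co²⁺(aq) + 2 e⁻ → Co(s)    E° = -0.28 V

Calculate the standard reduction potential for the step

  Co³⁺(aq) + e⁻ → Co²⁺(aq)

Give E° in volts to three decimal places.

Sequential free energies add, so n₃E°₃ = n₁E°₁ + n₂E°₂.
With n₃ = 3, and the known step contributing 2×(-0.28) V, the unknown satisfies 1·E° = 3×(+0.42) − 2×(-0.28) = +1.820.
E° = +1.820 / 1 = +1.820 V.

+1.820 V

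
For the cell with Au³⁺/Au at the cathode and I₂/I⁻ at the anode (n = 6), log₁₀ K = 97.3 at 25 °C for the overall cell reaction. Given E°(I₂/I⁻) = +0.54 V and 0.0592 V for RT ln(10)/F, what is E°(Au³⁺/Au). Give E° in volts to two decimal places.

E°cell = (0.0592/n)·log K = (0.0592/6)(97.3) = +0.960 V.
Since Au³⁺/Au is the cathode and I₂/I⁻ the anode, E°cell = E°(Au³⁺/Au) − E°(I₂/I⁻).
So E°(Au³⁺/Au) = E°cell + E°(I₂/I⁻) = +0.960 + (+0.54) = +1.50 V.

+1.50 V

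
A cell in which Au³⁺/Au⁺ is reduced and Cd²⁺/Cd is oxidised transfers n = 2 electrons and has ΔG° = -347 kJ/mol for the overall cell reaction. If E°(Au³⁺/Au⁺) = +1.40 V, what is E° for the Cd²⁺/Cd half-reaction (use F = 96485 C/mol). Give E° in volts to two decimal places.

-0.40 V

E°cell = −ΔG°/(nF) = −(-347×10³)/((2)(96485)) = +1.798 V.
Since Au³⁺/Au⁺ is the cathode and Cd²⁺/Cd the anode, E°cell = E°(Au³⁺/Au⁺) − E°(Cd²⁺/Cd).
So E°(Cd²⁺/Cd) = E°(Au³⁺/Au⁺) − E°cell = (+1.40) − (+1.798) = -0.40 V.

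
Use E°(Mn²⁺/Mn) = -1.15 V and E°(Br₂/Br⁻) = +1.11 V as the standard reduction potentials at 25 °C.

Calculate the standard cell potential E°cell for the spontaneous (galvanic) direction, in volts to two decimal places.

+2.26 V

The Br₂/Br⁻ couple has the higher reduction potential, so it is the cathode; Mn²⁺/Mn is oxidised at the anode.
E°cell = E°(cathode) − E°(anode) = (+1.11) − (-1.15) = +2.26 V.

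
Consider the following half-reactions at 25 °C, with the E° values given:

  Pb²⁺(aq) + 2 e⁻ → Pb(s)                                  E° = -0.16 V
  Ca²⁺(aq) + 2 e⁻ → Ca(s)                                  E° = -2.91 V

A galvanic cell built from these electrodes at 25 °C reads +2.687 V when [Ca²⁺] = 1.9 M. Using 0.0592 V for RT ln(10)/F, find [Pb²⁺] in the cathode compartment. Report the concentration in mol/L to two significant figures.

0.014 M

Pb²⁺/Pb is the cathode, Ca²⁺/Ca the anode: E°cell = +2.75 V, n = 2.
Overall reaction: Pb²⁺(aq) + Ca(s) → Pb(s) + Ca²⁺(aq); Q = [Ca²⁺]^1/[Pb²⁺]^1.
From E = E° − (0.0592/n) log Q: log Q = (E° − E)·n/0.0592 = (+2.75 − (+2.687))·2/0.0592 = 2.1284.
So 1·log[Pb²⁺] = 1·log(1.9) − log Q = 0.2788 − (2.1284) = -1.8496; [Pb²⁺] = 10^(-1.8496) ≈ 0.014 M.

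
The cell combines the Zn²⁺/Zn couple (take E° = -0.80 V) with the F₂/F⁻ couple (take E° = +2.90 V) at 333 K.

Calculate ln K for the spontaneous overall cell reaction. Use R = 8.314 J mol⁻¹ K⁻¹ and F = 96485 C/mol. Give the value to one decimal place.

Cathode: F₂/F⁻; anode: Zn²⁺/Zn. E°cell = (+2.90) − (-0.80) = +3.70 V, with n = 2.
ΔG° = −nFE° = −RT ln K, so ln K = nFE°/(RT) = (2)(96485)(+3.70) / ((8.314)(333)) = 257.892.

257.9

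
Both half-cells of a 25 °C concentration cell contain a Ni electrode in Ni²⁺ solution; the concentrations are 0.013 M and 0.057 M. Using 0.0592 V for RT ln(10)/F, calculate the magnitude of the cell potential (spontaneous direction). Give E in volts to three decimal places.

+0.019 V

For a concentration cell E°cell = 0. The 0.057 M side is the cathode (reduction is favoured where [Ni²⁺] is higher).
With n = 2, E = −(0.0592/2) log([Ni²⁺]ₐₙ/[Ni²⁺]꜀ₐₜ) = −(0.0592/2) log(0.013/0.057) = −(0.0592/2)(-0.642) = +0.019 V.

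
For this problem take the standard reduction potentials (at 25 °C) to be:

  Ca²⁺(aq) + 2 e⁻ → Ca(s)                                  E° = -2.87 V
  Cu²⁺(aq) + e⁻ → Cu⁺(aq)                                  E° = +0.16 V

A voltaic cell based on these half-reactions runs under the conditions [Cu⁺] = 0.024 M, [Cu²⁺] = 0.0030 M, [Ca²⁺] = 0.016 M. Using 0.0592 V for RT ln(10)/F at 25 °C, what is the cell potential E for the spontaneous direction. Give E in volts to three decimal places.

+3.030 V

Cu²⁺/Cu⁺ is the cathode (higher E°), Ca²⁺/Ca the anode: E°cell = +0.16 − (-2.87) = +3.03 V, n = 2.
Overall: 2 Cu²⁺(aq) + Ca(s) → 2 Cu⁺(aq) + Ca²⁺(aq)
Q = [Cu⁺]^2·[Ca²⁺] / ([Cu²⁺]^2); log Q = 0.010.
E = E° − (0.0592/n) log Q = +3.03 − (0.0592/2)(0.010) = +3.030 V.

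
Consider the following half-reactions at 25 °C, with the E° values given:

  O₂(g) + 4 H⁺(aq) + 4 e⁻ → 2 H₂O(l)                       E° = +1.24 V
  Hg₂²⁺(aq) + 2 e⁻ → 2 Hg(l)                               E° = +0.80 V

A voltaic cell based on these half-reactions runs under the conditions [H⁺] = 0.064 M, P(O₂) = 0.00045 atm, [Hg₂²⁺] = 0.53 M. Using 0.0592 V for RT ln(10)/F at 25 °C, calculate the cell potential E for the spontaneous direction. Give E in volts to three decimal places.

+0.328 V

O₂/H₂O is the cathode (higher E°), Hg₂²⁺/Hg the anode: E°cell = +1.24 − (+0.80) = +0.44 V, n = 4.
Overall: O₂(g) + 4 H⁺(aq) + 4 Hg(l) → 2 H₂O(l) + 2 Hg₂²⁺(aq)
Q = [Hg₂²⁺]^2 / (P(O₂)·[H⁺]^4); log Q = 7.571.
E = E° − (0.0592/n) log Q = +0.44 − (0.0592/4)(7.571) = +0.328 V.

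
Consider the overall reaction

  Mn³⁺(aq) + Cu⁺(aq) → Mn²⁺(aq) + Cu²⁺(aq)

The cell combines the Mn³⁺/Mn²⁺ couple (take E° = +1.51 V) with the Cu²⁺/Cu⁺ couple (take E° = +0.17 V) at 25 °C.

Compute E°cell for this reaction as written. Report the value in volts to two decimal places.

The Mn³⁺/Mn²⁺ couple has the higher reduction potential, so it is the cathode; Cu²⁺/Cu⁺ is oxidised at the anode.
E°cell = E°(cathode) − E°(anode) = (+1.51) − (+0.17) = +1.34 V.

+1.34 V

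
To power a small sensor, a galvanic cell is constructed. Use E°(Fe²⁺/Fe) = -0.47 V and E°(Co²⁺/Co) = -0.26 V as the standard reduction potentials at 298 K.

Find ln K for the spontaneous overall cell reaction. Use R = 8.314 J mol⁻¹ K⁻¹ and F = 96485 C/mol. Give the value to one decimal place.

16.4

Cathode: Co²⁺/Co; anode: Fe²⁺/Fe. E°cell = (-0.26) − (-0.47) = +0.21 V, with n = 2.
ΔG° = −nFE° = −RT ln K, so ln K = nFE°/(RT) = (2)(96485)(+0.21) / ((8.314)(298)) = 16.356.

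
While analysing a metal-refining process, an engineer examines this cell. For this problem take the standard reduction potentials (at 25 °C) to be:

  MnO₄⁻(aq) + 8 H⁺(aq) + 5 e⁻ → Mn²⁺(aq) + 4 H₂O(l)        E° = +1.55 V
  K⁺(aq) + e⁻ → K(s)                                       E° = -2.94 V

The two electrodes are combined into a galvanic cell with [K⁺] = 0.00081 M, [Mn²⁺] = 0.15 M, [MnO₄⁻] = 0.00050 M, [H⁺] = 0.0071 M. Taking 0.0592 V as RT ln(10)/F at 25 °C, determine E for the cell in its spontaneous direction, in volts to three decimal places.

+4.440 V

MnO₄⁻/Mn²⁺ is the cathode (higher E°), K⁺/K the anode: E°cell = +1.55 − (-2.94) = +4.49 V, n = 5.
Overall: MnO₄⁻(aq) + 8 H⁺(aq) + 5 K(s) → Mn²⁺(aq) + 4 H₂O(l) + 5 K⁺(aq)
Q = [Mn²⁺]·[K⁺]^5 / ([MnO₄⁻]·[H⁺]^8); log Q = 4.209.
E = E° − (0.0592/n) log Q = +4.49 − (0.0592/5)(4.209) = +4.440 V.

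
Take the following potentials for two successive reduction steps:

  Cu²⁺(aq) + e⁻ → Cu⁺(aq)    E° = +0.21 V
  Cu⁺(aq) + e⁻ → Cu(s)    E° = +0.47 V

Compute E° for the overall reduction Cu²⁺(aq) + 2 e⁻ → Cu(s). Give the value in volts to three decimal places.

Standard free energies of sequential steps add: ΔG°₃ = ΔG°₁ + ΔG°₂, so n₃E°₃ = n₁E°₁ + n₂E°₂.
E°₃ = (1×+0.21 + 1×+0.47) / 2 = (+0.680) / 2 = +0.340 V.

+0.340 V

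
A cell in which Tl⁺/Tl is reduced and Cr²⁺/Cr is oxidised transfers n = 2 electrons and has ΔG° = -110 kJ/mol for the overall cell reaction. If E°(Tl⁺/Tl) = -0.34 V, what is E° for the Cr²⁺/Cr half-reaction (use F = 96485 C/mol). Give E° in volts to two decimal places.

E°cell = −ΔG°/(nF) = −(-110×10³)/((2)(96485)) = +0.570 V.
Since Tl⁺/Tl is the cathode and Cr²⁺/Cr the anode, E°cell = E°(Tl⁺/Tl) − E°(Cr²⁺/Cr).
So E°(Cr²⁺/Cr) = E°(Tl⁺/Tl) − E°cell = (-0.34) − (+0.570) = -0.91 V.

-0.91 V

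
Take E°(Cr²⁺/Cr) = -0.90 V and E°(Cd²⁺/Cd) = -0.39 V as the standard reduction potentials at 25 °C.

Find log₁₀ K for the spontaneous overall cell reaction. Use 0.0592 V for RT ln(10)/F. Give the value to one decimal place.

Cathode: Cd²⁺/Cd; anode: Cr²⁺/Cr. E°cell = +0.51 V, n = 2.
log K = nE°cell / 0.0592 = (2)(+0.51) / 0.0592 = 17.2.

17.2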